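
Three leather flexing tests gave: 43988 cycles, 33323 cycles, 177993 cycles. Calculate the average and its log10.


Average = (43988 + 33323 + 177993) / 3 = 85101 cycles
log10(85101) = 4.93


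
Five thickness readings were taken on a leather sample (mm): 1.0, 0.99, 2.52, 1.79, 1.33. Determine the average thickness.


Sum = 1.0 + 0.99 + 2.52 + 1.79 + 1.33 = 7.63
Average = 7.63 / 5 = 1.53 mm


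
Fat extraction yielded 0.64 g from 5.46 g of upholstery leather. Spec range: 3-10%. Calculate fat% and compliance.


Fat% = 0.64 / 5.46 x 100 = 11.7%
Spec range: 3-10%
Compliant: No


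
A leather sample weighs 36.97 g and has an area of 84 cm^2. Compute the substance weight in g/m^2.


Substance weight = mass / area x 10000
SW = 36.97 / 84 x 10000
SW = 4401.2 g/m^2


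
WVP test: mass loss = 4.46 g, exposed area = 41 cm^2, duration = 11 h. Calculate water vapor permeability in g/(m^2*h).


98.89 g/(m^2*h)


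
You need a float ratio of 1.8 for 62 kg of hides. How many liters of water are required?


111.6 L

Water = hide weight x target ratio
Water = 62 x 1.8 = 111.6 L


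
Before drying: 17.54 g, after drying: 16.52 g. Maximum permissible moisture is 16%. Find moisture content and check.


MC = (17.54 - 16.52) / 17.54 x 100 = 5.8%
Maximum: 16%
Acceptable: Yes


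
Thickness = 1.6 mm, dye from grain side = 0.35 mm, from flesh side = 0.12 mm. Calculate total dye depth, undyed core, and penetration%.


Total dyed = 0.47 mm
Undyed core = 1.13 mm
Penetration = 29.4%


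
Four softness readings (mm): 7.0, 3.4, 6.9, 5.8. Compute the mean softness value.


5.78 mm

Sum = 7.0 + 3.4 + 6.9 + 5.8
Mean = 23.1 / 4 = 5.78 mm


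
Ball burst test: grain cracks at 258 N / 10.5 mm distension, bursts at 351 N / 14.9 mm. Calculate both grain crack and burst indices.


Crack index = 24.6 N/mm
Burst index = 23.6 N/mm

Crack index = 258 / 10.5 = 24.6 N/mm
Burst index = 351 / 14.9 = 23.6 N/mm


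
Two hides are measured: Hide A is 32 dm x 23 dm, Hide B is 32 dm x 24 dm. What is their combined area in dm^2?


Hide A area = 32 x 23 = 736 dm^2
Hide B area = 32 x 24 = 768 dm^2
Total = 736 + 768 = 1504 dm^2


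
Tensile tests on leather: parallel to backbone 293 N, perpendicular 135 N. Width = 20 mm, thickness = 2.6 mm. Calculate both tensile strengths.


Area = 20 x 2.6 = 52.0 mm^2
TS (parallel) = 293 / 52.0 = 5.63 N/mm^2
TS (perpendicular) = 135 / 52.0 = 2.60 N/mm^2


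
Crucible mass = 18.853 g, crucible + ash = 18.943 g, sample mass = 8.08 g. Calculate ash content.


Ash mass = 0.090 g
Ash content = 1.11%


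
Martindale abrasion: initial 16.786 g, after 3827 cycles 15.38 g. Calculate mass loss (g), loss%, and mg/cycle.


Mass loss = 1.406 g
Loss = 8.38%
Rate = 0.367 mg/cycle


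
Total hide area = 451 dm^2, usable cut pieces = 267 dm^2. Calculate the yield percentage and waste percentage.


Yield = 267 / 451 x 100 = 59.2%
Waste = 451 - 267 = 184 dm^2
Waste% = 100 - 59.2 = 40.8%


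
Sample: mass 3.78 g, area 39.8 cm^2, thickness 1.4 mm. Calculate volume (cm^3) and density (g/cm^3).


Thickness in cm = 1.4 / 10 = 0.14 cm
Volume = 39.8 x 0.14 = 5.572 cm^3
Density = 3.78 / 5.572 = 0.678 g/cm^3


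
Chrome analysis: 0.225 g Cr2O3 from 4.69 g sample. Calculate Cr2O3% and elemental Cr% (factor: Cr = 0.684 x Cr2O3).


Cr2O3% = 0.225 / 4.69 x 100 = 4.80%
Cr% = 4.80 x 0.684 = 3.28%


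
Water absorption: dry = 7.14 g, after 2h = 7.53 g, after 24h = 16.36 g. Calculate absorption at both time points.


2h absorption = 5.5%
24h absorption = 129.1%

WA (2h) = (7.53 - 7.14) / 7.14 x 100 = 5.5%
WA (24h) = (16.36 - 7.14) / 7.14 x 100 = 129.1%


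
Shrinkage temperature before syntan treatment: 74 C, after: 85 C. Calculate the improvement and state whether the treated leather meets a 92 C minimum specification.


Improvement = 85 - 74 = 11 C
Spec check: 85 C >= 92 C? No


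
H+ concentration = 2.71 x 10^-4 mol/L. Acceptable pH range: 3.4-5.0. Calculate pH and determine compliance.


pH = 3.57
Compliant: Yes

pH = -log10(2.71 x 10^-4) = 3.57
Range: 3.4 to 5.0
Compliant: Yes


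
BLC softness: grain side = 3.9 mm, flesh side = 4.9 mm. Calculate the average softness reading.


4.40 mm

Average = (3.9 + 4.9) / 2
Average = 4.40 mm


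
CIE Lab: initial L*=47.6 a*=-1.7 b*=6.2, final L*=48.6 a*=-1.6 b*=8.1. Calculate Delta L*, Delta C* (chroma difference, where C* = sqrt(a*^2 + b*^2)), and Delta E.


Delta L* = 48.6 - 47.6 = 1.0
C1* = sqrt((-1.7)^2 + (6.2)^2) = 6.429
C2* = sqrt((-1.6)^2 + (8.1)^2) = 8.257
Delta C* = 8.257 - 6.429 = 1.83
Delta E = sqrt((1.0)^2 + (0.1)^2 + (1.9)^2) = 2.15


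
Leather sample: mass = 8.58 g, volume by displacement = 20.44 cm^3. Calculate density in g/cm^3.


0.420 g/cm^3

Density = mass / volume
Density = 8.58 / 20.44 = 0.420 g/cm^3


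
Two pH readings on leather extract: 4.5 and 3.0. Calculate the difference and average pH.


Difference = |4.5 - 3.0| = 1.5
Average = (4.5 + 3.0) / 2 = 3.75


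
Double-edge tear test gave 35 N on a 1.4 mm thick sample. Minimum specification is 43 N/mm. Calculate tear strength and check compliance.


Tear strength = 25.0 N/mm
Compliant: No

Tear strength = 35 / 1.4 = 25.0 N/mm
Required minimum = 43 N/mm
Compliant: No


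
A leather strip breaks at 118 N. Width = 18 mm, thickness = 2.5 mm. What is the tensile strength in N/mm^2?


2.62 N/mm^2

Cross-sectional area = 18 x 2.5 = 45.0 mm^2
Tensile strength = 118 / 45.0 = 2.62 N/mm^2


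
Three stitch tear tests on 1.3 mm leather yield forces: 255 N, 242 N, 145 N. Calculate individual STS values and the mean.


STS1 = 255 / 1.3 = 196.2 N/mm
STS2 = 242 / 1.3 = 186.2 N/mm
STS3 = 145 / 1.3 = 111.5 N/mm
Mean = (196.2 + 186.2 + 111.5) / 3 = 164.6 N/mm


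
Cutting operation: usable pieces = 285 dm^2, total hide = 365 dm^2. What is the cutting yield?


Yield = usable / total x 100
Yield = 285 / 365 x 100 = 78.1%


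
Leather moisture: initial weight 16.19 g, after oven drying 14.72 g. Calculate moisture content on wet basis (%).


9.1%

Moisture = 16.19 - 14.72 = 1.47 g
MC = 1.47 / 16.19 x 100 = 9.1%


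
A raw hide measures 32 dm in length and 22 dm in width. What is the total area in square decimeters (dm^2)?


Area = length x width
Area = 32 x 22 = 704 dm^2


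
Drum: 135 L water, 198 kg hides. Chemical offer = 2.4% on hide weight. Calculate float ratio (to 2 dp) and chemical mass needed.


Float ratio = 0.68
Chemical needed = 4.752 kg

Float ratio = 135 / 198 = 0.68
Chemical = 198 x 2.4 / 100 = 4.752 kg


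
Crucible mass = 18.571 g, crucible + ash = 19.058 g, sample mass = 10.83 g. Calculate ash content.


Ash mass = 0.487 g
Ash content = 4.50%


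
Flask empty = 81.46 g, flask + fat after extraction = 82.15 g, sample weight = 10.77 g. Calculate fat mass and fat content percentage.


Fat mass = 0.69 g
Fat content = 6.4%

Fat mass = 82.15 - 81.46 = 0.69 g
Fat% = 0.69 / 10.77 x 100 = 6.4%


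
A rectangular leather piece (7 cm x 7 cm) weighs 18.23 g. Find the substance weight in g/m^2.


Area = 7 x 7 = 49 cm^2
SW = 18.23 / 49 x 10000 = 3720.4 g/m^2


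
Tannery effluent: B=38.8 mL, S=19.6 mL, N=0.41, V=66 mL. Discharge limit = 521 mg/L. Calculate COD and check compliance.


COD = 954.2 mg/L
Compliant: No

COD = (38.8 - 19.6) x 0.41 x 8000 / 66 = 954.2 mg/L
Limit: 521 mg/L
Compliant: No


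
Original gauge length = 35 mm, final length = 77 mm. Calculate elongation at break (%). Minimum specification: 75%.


Extension = 77 - 35 = 42 mm
Elongation = 42 / 35 x 100 = 120.0%
Minimum required: 75%
Meets specification: Yes


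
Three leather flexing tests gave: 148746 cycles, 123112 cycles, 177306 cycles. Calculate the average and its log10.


Average = (148746 + 123112 + 177306) / 3 = 149721 cycles
log10(149721) = 5.18


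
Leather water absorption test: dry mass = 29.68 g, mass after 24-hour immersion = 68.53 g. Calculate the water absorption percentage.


130.9%

Water absorbed = 68.53 - 29.68 = 38.85 g
WA% = 38.85 / 29.68 x 100 = 130.9%


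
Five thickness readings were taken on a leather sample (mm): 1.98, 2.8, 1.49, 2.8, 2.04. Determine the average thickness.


Sum = 1.98 + 2.8 + 1.49 + 2.8 + 2.04 = 11.11
Average = 11.11 / 5 = 2.22 mm


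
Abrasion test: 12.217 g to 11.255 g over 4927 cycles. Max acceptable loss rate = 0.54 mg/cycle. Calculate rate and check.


Loss = 12.217 - 11.255 = 0.962 g
Rate = 0.962 g / 4927 cycles x 1000 = 0.195 mg/cycle
Max = 0.54 mg/cycle
Passes: Yes


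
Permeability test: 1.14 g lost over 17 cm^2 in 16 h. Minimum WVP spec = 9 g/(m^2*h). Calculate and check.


WVP = 41.91 g/(m^2*h)
Meets specification: Yes


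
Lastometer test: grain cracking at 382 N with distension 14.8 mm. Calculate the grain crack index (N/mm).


Grain crack index = force / distension
Index = 382 / 14.8 = 25.8 N/mm


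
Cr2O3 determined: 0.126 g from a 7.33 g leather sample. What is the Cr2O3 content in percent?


Cr2O3% = 0.126 / 7.33 x 100
Cr2O3% = 1.72%


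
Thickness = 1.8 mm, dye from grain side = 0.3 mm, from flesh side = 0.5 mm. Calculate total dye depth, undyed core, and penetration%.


Total dyed = 0.80 mm
Undyed core = 1.00 mm
Penetration = 44.4%

Total dyed = 0.3 + 0.5 = 0.80 mm
Undyed core = 1.8 - 0.80 = 1.00 mm
Penetration = 0.80 / 1.8 x 100 = 44.4%


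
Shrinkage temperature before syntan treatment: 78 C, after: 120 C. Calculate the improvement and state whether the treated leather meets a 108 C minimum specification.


Improvement = 120 - 78 = 42 C
Spec check: 120 C >= 108 C? Yes


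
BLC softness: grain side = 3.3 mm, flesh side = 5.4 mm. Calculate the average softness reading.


4.35 mm


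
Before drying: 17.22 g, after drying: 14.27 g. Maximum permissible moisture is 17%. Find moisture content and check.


Moisture content = 17.1%
Acceptable: No

MC = (17.22 - 14.27) / 17.22 x 100 = 17.1%
Maximum: 17%
Acceptable: No


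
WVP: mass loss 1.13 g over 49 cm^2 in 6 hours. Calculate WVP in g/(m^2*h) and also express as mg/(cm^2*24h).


WVP = 38.44 g/(m^2*h)
Daily rate = 92.24 mg/(cm^2*24h)


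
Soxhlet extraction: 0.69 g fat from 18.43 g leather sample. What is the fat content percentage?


3.7%

Fat content = 0.69 / 18.43 x 100
Fat = 3.7%


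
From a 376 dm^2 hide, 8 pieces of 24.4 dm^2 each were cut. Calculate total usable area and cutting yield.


Total usable = 8 x 24.4 = 195.2 dm^2
Yield = 195.2 / 376 x 100 = 51.9%


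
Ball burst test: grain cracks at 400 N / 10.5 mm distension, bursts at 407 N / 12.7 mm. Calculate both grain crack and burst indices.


Crack index = 38.1 N/mm
Burst index = 32.0 N/mm

Crack index = 400 / 10.5 = 38.1 N/mm
Burst index = 407 / 12.7 = 32.0 N/mm


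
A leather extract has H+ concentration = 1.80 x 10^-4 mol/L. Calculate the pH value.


pH = -log10[H+]
pH = -log10(1.80 x 10^-4) = 3.74


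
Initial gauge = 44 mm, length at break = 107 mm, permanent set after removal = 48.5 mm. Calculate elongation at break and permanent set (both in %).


Elongation at break = 143.2%
Permanent set = 10.2%

Elongation at break = (107 - 44) / 44 x 100 = 143.2%
Permanent set = (48.5 - 44) / 44 x 100 = 10.2%


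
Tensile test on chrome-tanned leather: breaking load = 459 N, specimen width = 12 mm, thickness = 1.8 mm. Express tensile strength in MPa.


21.25 MPa

Cross-section = 12 x 1.8 = 21.6 mm^2
TS = 459 / 21.6 = 21.25 MPa
(1 N/mm^2 = 1 MPa)


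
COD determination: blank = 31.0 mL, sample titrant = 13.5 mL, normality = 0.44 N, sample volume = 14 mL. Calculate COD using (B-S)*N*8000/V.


COD = (31.0 - 13.5) x 0.44 x 8000 / 14
COD = 17.5 x 0.44 x 8000 / 14
COD = 4400.0 mg/L


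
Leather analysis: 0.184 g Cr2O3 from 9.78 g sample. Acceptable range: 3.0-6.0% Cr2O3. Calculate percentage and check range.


Cr2O3 = 1.88%
Within range: No


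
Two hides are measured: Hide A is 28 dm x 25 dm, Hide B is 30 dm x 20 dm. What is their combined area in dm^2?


1300 dm^2

Hide A area = 28 x 25 = 700 dm^2
Hide B area = 30 x 20 = 600 dm^2
Total = 700 + 600 = 1300 dm^2


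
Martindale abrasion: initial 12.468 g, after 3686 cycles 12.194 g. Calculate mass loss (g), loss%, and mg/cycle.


Mass loss = 0.274 g
Loss = 2.20%
Rate = 0.074 mg/cycle

Loss = 12.468 - 12.194 = 0.274 g
Loss% = 0.274 / 12.468 x 100 = 2.20%
Rate = 0.274 / 3686 x 1000 = 0.074 mg/cycle


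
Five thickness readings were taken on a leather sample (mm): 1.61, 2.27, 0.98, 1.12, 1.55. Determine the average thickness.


1.51 mm

Sum = 1.61 + 2.27 + 0.98 + 1.12 + 1.55 = 7.53
Average = 7.53 / 5 = 1.51 mm


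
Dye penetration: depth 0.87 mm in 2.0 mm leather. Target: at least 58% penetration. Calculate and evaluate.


Penetration = 0.87 / 2.0 x 100 = 43.5%
Target: 58%
Meets target: No


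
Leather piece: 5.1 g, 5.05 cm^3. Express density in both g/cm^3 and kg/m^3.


1.010 g/cm^3
1010 kg/m^3

Density = 5.1 / 5.05 = 1.010 g/cm^3
Convert: 1.010 x 1000 = 1010 kg/m^3


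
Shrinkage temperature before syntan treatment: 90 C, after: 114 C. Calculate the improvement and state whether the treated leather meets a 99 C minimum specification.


Improvement = 24 C
Meets 99 C spec: Yes

Improvement = 114 - 90 = 24 C
Spec check: 114 C >= 99 C? Yes


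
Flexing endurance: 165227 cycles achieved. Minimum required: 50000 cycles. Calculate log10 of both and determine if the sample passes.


Achieved: log10 = 5.22
Required: log10 = 4.70
Passes: Yes


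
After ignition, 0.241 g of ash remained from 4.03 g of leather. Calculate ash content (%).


5.98%

Ash% = 0.241 / 4.03 x 100
Ash% = 5.98%


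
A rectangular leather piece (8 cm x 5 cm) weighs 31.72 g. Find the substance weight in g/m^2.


Area = 8 x 5 = 40 cm^2
SW = 31.72 / 40 x 10000 = 7930.0 g/m^2


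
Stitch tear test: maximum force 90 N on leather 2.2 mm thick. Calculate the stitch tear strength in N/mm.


40.9 N/mm

Stitch tear strength = force / thickness
STS = 90 / 2.2 = 40.9 N/mm


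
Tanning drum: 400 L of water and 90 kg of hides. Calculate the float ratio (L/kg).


4.4

Float ratio = water / hide weight
Ratio = 400 / 90 = 4.4


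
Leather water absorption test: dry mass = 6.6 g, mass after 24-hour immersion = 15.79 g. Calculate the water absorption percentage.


139.2%

Water absorbed = 15.79 - 6.6 = 9.19 g
WA% = 9.19 / 6.6 x 100 = 139.2%


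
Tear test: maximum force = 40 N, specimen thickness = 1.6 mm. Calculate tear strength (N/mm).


25.0 N/mm

Tear strength = force / thickness
Tear = 40 / 1.6 = 25.0 N/mm


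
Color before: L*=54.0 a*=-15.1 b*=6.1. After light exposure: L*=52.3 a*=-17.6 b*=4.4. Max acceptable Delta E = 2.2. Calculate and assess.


Delta E = 3.47
Passes: No


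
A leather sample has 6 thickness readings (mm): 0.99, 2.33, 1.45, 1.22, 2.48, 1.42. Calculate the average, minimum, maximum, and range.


Average = 1.65 mm
Min = 0.99 mm
Max = 2.48 mm
Range = 1.49 mm

Sum = 9.89
Average = 9.89 / 6 = 1.65 mm
Minimum = 0.99 mm
Maximum = 2.48 mm
Range = 2.48 - 0.99 = 1.49 mm


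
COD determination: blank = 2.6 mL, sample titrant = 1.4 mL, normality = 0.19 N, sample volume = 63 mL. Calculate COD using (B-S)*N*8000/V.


COD = (2.6 - 1.4) x 0.19 x 8000 / 63
COD = 1.2 x 0.19 x 8000 / 63
COD = 29.0 mg/L


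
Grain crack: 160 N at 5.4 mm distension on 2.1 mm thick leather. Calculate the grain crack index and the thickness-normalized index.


Crack index = 29.6 N/mm
Normalized index = 14.1 N/mm per mm

Crack index = 160 / 5.4 = 29.6 N/mm
Normalized = 29.6 / 2.1 = 14.1 N/mm per mm


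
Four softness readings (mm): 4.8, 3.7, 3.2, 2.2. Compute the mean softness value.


Sum = 4.8 + 3.7 + 3.2 + 2.2
Mean = 13.9 / 4 = 3.48 mm


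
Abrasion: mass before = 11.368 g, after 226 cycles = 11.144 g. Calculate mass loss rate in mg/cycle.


0.991 mg/cycle


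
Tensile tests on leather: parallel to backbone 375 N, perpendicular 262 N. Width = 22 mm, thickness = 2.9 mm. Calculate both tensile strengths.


Parallel = 5.88 N/mm^2
Perpendicular = 4.11 N/mm^2

Area = 22 x 2.9 = 63.8 mm^2
TS (parallel) = 375 / 63.8 = 5.88 N/mm^2
TS (perpendicular) = 262 / 63.8 = 4.11 N/mm^2


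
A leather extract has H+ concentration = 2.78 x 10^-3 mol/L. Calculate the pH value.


pH = -log10[H+]
pH = -log10(2.78 x 10^-3) = 2.56


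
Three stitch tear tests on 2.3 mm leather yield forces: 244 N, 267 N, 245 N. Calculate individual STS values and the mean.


STS1 = 244 / 2.3 = 106.1 N/mm
STS2 = 267 / 2.3 = 116.1 N/mm
STS3 = 245 / 2.3 = 106.5 N/mm
Mean = (106.1 + 116.1 + 106.5) / 3 = 109.6 N/mm


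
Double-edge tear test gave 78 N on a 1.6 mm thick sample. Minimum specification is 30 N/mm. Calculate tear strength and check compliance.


Tear strength = 48.8 N/mm
Compliant: Yes


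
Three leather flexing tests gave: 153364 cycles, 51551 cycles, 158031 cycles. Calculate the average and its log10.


Average = 120982 cycles
log10 = 5.08

Average = (153364 + 51551 + 158031) / 3 = 120982 cycles
log10(120982) = 5.08


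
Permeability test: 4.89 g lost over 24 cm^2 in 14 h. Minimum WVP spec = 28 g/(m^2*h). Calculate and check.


WVP = 4.89 / (24 x 14) x 10000 = 145.54 g/(m^2*h)
Minimum: 28 g/(m^2*h)
Meets spec: Yes


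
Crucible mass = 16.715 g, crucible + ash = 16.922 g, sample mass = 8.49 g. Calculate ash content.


Ash mass = 0.207 g
Ash content = 2.44%


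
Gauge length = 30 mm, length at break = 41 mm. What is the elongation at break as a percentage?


36.7%

Extension = 41 - 30 = 11 mm
Elongation = 11 / 30 x 100 = 36.7%


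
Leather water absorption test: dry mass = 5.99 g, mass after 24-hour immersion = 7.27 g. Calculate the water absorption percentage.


21.4%

Water absorbed = 7.27 - 5.99 = 1.28 g
WA% = 1.28 / 5.99 x 100 = 21.4%


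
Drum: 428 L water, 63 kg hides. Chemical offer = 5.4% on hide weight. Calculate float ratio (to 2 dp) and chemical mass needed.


Float ratio = 6.79
Chemical needed = 3.402 kg


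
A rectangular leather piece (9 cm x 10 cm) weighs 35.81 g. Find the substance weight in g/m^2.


3978.9 g/m^2

Area = 9 x 10 = 90 cm^2
SW = 35.81 / 90 x 10000 = 3978.9 g/m^2


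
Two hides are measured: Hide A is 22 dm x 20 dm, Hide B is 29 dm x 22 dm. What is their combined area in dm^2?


Hide A area = 22 x 20 = 440 dm^2
Hide B area = 29 x 22 = 638 dm^2
Total = 440 + 638 = 1078 dm^2


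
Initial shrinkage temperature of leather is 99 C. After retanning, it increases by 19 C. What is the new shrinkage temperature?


118 C


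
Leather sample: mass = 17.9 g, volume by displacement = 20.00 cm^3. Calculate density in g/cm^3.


0.895 g/cm^3

Density = mass / volume
Density = 17.9 / 20.00 = 0.895 g/cm^3


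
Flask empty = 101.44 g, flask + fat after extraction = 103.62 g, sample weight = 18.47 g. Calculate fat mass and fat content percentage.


Fat mass = 2.18 g
Fat content = 11.8%


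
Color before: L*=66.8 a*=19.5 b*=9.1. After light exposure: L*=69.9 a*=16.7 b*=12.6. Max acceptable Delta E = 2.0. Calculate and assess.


dL = 3.1, da = -2.8, db = 3.5
dE = sqrt((3.1)^2 + (-2.8)^2 + (3.5)^2) = 5.45
Max = 2.0
Passes: No


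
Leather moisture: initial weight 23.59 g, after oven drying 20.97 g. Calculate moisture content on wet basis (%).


11.1%

Moisture = 23.59 - 20.97 = 2.62 g
MC = 2.62 / 23.59 x 100 = 11.1%


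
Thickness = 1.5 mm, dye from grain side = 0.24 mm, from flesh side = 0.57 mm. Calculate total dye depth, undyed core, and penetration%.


Total dyed = 0.24 + 0.57 = 0.81 mm
Undyed core = 1.5 - 0.81 = 0.69 mm
Penetration = 0.81 / 1.5 x 100 = 54.0%


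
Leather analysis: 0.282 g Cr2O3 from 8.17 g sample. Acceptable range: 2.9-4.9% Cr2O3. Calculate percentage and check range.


Cr2O3 = 3.45%
Within range: Yes

Cr2O3% = 0.282 / 8.17 x 100 = 3.45%
Acceptable range: 2.9 to 4.9%
Within range: Yes


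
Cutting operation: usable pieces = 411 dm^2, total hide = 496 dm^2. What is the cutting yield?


Yield = usable / total x 100
Yield = 411 / 496 x 100 = 82.9%


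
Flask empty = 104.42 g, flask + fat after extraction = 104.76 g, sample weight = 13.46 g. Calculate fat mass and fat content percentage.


Fat mass = 0.34 g
Fat content = 2.5%


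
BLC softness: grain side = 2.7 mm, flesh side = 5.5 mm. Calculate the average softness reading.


4.10 mm

Average = (2.7 + 5.5) / 2
Average = 4.10 mm


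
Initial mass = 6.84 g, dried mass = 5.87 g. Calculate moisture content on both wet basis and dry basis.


Moisture lost = 6.84 - 5.87 = 0.97 g
Wet basis MC = 0.97 / 6.84 x 100 = 14.2%
Dry basis MC = 0.97 / 5.87 x 100 = 16.5%


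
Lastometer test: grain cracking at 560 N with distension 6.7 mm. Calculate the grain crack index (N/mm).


Grain crack index = force / distension
Index = 560 / 6.7 = 83.6 N/mm


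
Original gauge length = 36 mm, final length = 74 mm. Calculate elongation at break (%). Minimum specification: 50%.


Extension = 74 - 36 = 38 mm
Elongation = 38 / 36 x 100 = 105.6%
Minimum required: 50%
Meets specification: Yes


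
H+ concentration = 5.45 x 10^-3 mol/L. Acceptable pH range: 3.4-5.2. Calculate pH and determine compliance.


pH = -log10(5.45 x 10^-3) = 2.26
Range: 3.4 to 5.2
Compliant: No


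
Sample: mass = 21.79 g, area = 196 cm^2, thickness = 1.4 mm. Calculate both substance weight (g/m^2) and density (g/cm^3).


SW = 21.79 / 196 x 10000 = 1111.7 g/m^2
Volume = 196 x 1.4 / 10 = 27.44 cm^3
Density = 21.79 / 27.44 = 0.794 g/cm^3


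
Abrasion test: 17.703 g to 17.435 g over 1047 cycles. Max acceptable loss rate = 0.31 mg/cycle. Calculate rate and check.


Rate = 0.256 mg/cycle
Passes: Yes


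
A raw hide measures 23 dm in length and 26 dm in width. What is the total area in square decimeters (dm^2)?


598 dm^2


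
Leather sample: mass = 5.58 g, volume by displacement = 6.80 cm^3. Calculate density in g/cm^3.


0.821 g/cm^3


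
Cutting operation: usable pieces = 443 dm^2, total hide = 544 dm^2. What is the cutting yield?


Yield = usable / total x 100
Yield = 443 / 544 x 100 = 81.4%


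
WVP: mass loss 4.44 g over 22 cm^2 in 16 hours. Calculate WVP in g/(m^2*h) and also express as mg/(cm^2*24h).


WVP = 4.44 / (22 x 16) x 10000 = 126.14 g/(m^2*h)
Mass loss in mg = 4.44 x 1000 = 4440 mg
Per cm^2 per 24h in mg: 4440 x 24 / (22 x 16) = 106560 / 352 = 302.73 mg/(cm^2*24h)


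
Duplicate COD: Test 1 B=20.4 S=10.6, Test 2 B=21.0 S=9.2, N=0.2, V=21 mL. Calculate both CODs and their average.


COD1 = (20.4 - 10.6) x 0.2 x 8000 / 21 = 746.7 mg/L
COD2 = (21.0 - 9.2) x 0.2 x 8000 / 21 = 899.0 mg/L
Average = (746.7 + 899.0) / 2 = 822.9 mg/L


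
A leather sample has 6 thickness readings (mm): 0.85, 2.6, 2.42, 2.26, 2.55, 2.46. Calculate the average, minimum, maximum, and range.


Sum = 13.14
Average = 13.14 / 6 = 2.19 mm
Minimum = 0.85 mm
Maximum = 2.6 mm
Range = 2.6 - 0.85 = 1.75 mm


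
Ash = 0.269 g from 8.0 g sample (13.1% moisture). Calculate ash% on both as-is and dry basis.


As-is ash% = 0.269 / 8.0 x 100 = 3.36%
Dry mass = 8.0 x (100 - 13.1) / 100 = 6.952 g
Dry-basis ash% = 0.269 / 6.952 x 100 = 3.87%


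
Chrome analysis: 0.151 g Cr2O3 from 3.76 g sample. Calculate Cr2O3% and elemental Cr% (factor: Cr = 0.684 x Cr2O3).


Cr2O3 = 4.02%
Cr = 2.75%

Cr2O3% = 0.151 / 3.76 x 100 = 4.02%
Cr% = 4.02 x 0.684 = 2.75%


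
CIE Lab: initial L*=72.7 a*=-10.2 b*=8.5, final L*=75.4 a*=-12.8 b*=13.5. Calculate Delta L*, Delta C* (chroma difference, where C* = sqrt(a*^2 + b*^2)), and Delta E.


Delta L* = 2.7
Delta C* = 5.33
Delta E = 6.25

Delta L* = 75.4 - 72.7 = 2.7
C1* = sqrt((-10.2)^2 + (8.5)^2) = 13.277
C2* = sqrt((-12.8)^2 + (13.5)^2) = 18.603
Delta C* = 18.603 - 13.277 = 5.33
Delta E = sqrt((2.7)^2 + (-2.6)^2 + (5.0)^2) = 6.25


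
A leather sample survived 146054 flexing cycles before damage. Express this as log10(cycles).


5.16

log10(146054) = 5.16


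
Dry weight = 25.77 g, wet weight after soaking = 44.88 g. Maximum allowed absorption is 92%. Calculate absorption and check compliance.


WA = (44.88 - 25.77) / 25.77 x 100 = 74.2%
Maximum allowed: 92%
Compliant: Yes


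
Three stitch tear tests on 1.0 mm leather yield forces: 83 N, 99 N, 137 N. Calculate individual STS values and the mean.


STS1 = 83.0 N/mm
STS2 = 99.0 N/mm
STS3 = 137.0 N/mm
Mean = 106.3 N/mm

STS1 = 83 / 1.0 = 83.0 N/mm
STS2 = 99 / 1.0 = 99.0 N/mm
STS3 = 137 / 1.0 = 137.0 N/mm
Mean = (83.0 + 99.0 + 137.0) / 3 = 106.3 N/mm


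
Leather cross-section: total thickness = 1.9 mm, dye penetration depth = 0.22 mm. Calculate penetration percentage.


11.6%


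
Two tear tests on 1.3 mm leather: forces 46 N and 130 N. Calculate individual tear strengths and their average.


Tear 1 = 46 / 1.3 = 35.4 N/mm
Tear 2 = 130 / 1.3 = 100.0 N/mm
Average = (35.4 + 100.0) / 2 = 67.7 N/mm


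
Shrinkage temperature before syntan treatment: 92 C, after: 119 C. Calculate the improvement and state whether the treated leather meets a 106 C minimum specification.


Improvement = 119 - 92 = 27 C
Spec check: 119 C >= 106 C? Yes


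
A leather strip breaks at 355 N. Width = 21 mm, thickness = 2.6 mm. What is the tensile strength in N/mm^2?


Cross-sectional area = 21 x 2.6 = 54.6 mm^2
Tensile strength = 355 / 54.6 = 6.50 N/mm^2


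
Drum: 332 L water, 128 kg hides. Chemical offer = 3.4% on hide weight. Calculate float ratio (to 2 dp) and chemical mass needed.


Float ratio = 2.59
Chemical needed = 4.352 kg

Float ratio = 332 / 128 = 2.59
Chemical = 128 x 3.4 / 100 = 4.352 kg


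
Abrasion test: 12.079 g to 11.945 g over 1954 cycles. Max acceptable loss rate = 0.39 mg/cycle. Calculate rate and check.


Loss = 12.079 - 11.945 = 0.134 g
Rate = 0.134 g / 1954 cycles x 1000 = 0.069 mg/cycle
Max = 0.39 mg/cycle
Passes: Yes


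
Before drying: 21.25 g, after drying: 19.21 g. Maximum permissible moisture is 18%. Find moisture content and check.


Moisture content = 9.6%
Acceptable: Yes

MC = (21.25 - 19.21) / 21.25 x 100 = 9.6%
Maximum: 18%
Acceptable: Yes


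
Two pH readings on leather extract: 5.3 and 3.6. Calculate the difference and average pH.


Difference = |5.3 - 3.6| = 1.7
Average = (5.3 + 3.6) / 2 = 4.45


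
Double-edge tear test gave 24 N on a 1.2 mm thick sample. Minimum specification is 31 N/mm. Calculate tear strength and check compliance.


Tear strength = 20.0 N/mm
Compliant: No


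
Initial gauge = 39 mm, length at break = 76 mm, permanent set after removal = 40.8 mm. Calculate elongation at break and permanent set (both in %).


Elongation at break = 94.9%
Permanent set = 4.6%


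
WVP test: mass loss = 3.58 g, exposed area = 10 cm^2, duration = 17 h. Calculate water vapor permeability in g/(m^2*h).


WVP = mass_loss / (area x time) x 10000
WVP = 3.58 / (10 x 17) x 10000
WVP = 3.58 / 170 x 10000 = 210.59 g/(m^2*h)


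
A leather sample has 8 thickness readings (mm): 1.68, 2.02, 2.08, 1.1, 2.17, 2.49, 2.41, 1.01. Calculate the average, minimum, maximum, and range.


Average = 1.87 mm
Min = 1.01 mm
Max = 2.49 mm
Range = 1.48 mm


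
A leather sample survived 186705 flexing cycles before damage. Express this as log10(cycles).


log10(186705) = 5.27


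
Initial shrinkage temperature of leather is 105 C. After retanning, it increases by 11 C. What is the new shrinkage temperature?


116 C


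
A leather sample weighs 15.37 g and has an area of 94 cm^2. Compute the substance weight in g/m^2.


Substance weight = mass / area x 10000
SW = 15.37 / 94 x 10000
SW = 1635.1 g/m^2


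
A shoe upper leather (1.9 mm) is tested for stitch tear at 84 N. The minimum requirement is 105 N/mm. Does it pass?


STS = 44.2 N/mm
Passes: No

STS = 84 / 1.9 = 44.2 N/mm
Minimum required: 105 N/mm
Passes: No


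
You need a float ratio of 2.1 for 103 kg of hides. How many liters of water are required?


216.3 L


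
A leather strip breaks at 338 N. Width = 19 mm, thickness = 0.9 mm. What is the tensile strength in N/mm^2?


Cross-sectional area = 19 x 0.9 = 17.1 mm^2
Tensile strength = 338 / 17.1 = 19.77 N/mm^2


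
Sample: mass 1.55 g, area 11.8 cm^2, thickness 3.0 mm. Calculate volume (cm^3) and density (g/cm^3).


Thickness in cm = 3.0 / 10 = 0.30 cm
Volume = 11.8 x 0.30 = 3.540 cm^3
Density = 1.55 / 3.540 = 0.438 g/cm^3


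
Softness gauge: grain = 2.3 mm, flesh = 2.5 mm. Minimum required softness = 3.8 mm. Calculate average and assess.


Average = (2.3 + 2.5) / 2 = 2.40 mm
Minimum = 3.8 mm
Meets requirement: No


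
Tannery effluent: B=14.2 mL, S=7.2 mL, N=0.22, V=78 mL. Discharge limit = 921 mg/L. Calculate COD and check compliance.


COD = 157.9 mg/L
Compliant: Yes

COD = (14.2 - 7.2) x 0.22 x 8000 / 78 = 157.9 mg/L
Limit: 921 mg/L
Compliant: Yes


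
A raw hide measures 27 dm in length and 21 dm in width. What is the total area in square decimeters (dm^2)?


Area = length x width
Area = 27 x 21 = 567 dm^2


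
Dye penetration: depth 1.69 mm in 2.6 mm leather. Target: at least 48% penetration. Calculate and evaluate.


Penetration = 65.0%
Meets target: Yes

Penetration = 1.69 / 2.6 x 100 = 65.0%
Target: 48%
Meets target: Yes


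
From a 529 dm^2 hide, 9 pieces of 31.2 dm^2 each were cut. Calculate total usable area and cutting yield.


Usable area = 280.8 dm^2
Yield = 53.1%


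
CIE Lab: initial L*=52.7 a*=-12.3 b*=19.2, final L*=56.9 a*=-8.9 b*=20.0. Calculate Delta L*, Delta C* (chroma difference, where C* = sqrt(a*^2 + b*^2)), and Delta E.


Delta L* = 56.9 - 52.7 = 4.2
C1* = sqrt((-12.3)^2 + (19.2)^2) = 22.802
C2* = sqrt((-8.9)^2 + (20.0)^2) = 21.891
Delta C* = 21.891 - 22.802 = -0.91
Delta E = sqrt((4.2)^2 + (3.4)^2 + (0.8)^2) = 5.46


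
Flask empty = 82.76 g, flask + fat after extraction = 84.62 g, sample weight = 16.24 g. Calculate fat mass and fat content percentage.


Fat mass = 1.86 g
Fat content = 11.5%


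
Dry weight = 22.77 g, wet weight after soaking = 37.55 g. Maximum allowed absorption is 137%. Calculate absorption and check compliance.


WA = (37.55 - 22.77) / 22.77 x 100 = 64.9%
Maximum allowed: 137%
Compliant: Yes


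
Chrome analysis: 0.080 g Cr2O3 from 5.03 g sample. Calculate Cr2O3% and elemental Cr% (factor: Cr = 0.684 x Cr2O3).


Cr2O3 = 1.59%
Cr = 1.09%


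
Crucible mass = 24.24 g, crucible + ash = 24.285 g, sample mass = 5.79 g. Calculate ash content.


Ash mass = 24.285 - 24.24 = 0.045 g
Ash% = 0.045 / 5.79 x 100 = 0.78%


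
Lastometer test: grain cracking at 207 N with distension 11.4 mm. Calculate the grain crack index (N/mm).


18.2 N/mm

Grain crack index = force / distension
Index = 207 / 11.4 = 18.2 N/mm


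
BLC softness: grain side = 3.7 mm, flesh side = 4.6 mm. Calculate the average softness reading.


4.15 mm

Average = (3.7 + 4.6) / 2
Average = 4.15 mm


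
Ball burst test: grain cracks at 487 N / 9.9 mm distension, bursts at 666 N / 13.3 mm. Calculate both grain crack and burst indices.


Crack index = 487 / 9.9 = 49.2 N/mm
Burst index = 666 / 13.3 = 50.1 N/mm


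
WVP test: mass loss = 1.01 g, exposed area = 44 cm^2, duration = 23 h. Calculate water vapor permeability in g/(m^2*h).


WVP = mass_loss / (area x time) x 10000
WVP = 1.01 / (44 x 23) x 10000
WVP = 1.01 / 1012 x 10000 = 9.98 g/(m^2*h)


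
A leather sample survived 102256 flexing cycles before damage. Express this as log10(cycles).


5.01

log10(102256) = 5.01


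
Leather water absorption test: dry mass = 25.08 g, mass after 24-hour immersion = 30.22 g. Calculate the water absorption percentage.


Water absorbed = 30.22 - 25.08 = 5.14 g
WA% = 5.14 / 25.08 x 100 = 20.5%


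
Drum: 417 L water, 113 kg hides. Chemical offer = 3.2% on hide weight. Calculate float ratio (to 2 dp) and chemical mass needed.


Float ratio = 3.69
Chemical needed = 3.616 kg

Float ratio = 417 / 113 = 3.69
Chemical = 113 x 3.2 / 100 = 3.616 kg


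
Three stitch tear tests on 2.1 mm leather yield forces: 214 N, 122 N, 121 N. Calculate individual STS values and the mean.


STS1 = 214 / 2.1 = 101.9 N/mm
STS2 = 122 / 2.1 = 58.1 N/mm
STS3 = 121 / 2.1 = 57.6 N/mm
Mean = (101.9 + 58.1 + 57.6) / 3 = 72.5 N/mm


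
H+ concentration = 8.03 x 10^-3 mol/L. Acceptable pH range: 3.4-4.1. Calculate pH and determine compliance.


pH = -log10(8.03 x 10^-3) = 2.10
Range: 3.4 to 4.1
Compliant: No


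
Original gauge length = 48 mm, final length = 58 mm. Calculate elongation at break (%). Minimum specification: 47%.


Extension = 58 - 48 = 10 mm
Elongation = 10 / 48 x 100 = 20.8%
Minimum required: 47%
Meets specification: No


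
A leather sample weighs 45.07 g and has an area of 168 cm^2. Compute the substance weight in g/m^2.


2682.7 g/m^2


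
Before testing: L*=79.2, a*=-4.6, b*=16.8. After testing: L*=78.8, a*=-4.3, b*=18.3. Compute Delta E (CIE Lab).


Delta E = 1.58

dL = 78.8 - 79.2 = -0.4
da = -4.3 - (-4.6) = 0.3
db = 18.3 - 16.8 = 1.5
dE = sqrt((-0.4)^2 + (0.3)^2 + (1.5)^2) = 1.58


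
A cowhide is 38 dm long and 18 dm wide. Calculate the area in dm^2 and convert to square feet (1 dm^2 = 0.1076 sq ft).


684 dm^2
73.60 sq ft

Area = 38 x 18 = 684 dm^2
Conversion: 684 x 0.1076 = 73.60 sq ft


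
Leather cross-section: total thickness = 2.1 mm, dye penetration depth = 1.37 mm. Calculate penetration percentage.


65.2%

Penetration% = 1.37 / 2.1 x 100
Penetration = 65.2%


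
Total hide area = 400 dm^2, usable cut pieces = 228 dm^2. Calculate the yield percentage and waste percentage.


Yield = 57.0%
Waste = 43.0%


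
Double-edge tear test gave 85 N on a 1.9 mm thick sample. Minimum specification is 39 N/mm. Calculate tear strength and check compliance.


Tear strength = 44.7 N/mm
Compliant: Yes


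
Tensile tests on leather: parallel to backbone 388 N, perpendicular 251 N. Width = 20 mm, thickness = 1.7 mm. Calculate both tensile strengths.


Area = 20 x 1.7 = 34.0 mm^2
TS (parallel) = 388 / 34.0 = 11.41 N/mm^2
TS (perpendicular) = 251 / 34.0 = 7.38 N/mm^2


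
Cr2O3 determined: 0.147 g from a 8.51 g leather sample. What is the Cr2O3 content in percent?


Cr2O3% = 0.147 / 8.51 x 100
Cr2O3% = 1.73%


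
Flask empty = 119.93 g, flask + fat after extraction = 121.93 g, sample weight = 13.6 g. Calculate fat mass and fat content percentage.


Fat mass = 121.93 - 119.93 = 2.00 g
Fat% = 2.00 / 13.6 x 100 = 14.7%


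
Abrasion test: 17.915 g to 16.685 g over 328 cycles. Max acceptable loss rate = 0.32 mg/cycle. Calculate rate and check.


Rate = 3.750 mg/cycle
Passes: No

Loss = 17.915 - 16.685 = 1.230 g
Rate = 1.230 g / 328 cycles x 1000 = 3.750 mg/cycle
Max = 0.32 mg/cycle
Passes: No


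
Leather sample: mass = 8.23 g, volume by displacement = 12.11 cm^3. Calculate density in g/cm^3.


Density = mass / volume
Density = 8.23 / 12.11 = 0.680 g/cm^3


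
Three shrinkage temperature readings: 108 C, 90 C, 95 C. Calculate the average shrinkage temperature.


97.7 C


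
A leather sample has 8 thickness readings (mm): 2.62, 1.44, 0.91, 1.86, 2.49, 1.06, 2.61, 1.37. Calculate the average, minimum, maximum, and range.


Average = 1.80 mm
Min = 0.91 mm
Max = 2.62 mm
Range = 1.71 mm

Sum = 14.36
Average = 14.36 / 8 = 1.80 mm
Minimum = 0.91 mm
Maximum = 2.62 mm
Range = 2.62 - 0.91 = 1.71 mm


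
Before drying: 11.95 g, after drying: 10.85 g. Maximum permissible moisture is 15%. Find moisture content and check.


MC = (11.95 - 10.85) / 11.95 x 100 = 9.2%
Maximum: 15%
Acceptable: Yes


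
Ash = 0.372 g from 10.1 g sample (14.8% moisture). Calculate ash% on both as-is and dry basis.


As-is ash% = 0.372 / 10.1 x 100 = 3.68%
Dry mass = 10.1 x (100 - 14.8) / 100 = 8.6052 g
Dry-basis ash% = 0.372 / 8.6052 x 100 = 4.32%


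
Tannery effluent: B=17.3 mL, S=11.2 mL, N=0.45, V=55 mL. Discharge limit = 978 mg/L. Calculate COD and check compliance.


COD = (17.3 - 11.2) x 0.45 x 8000 / 55 = 399.3 mg/L
Limit: 978 mg/L
Compliant: Yes


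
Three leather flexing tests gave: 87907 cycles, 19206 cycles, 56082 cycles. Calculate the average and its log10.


Average = 54398 cycles
log10 = 4.74

Average = (87907 + 19206 + 56082) / 3 = 54398 cycles
log10(54398) = 4.74


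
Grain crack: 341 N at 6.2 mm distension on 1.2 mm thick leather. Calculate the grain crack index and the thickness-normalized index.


Crack index = 341 / 6.2 = 55.0 N/mm
Normalized = 55.0 / 1.2 = 45.8 N/mm per mm


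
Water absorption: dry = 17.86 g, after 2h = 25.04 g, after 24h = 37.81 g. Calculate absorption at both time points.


2h absorption = 40.2%
24h absorption = 111.7%

WA (2h) = (25.04 - 17.86) / 17.86 x 100 = 40.2%
WA (24h) = (37.81 - 17.86) / 17.86 x 100 = 111.7%


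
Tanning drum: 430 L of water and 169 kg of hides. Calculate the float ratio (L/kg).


2.5

Float ratio = water / hide weight
Ratio = 430 / 169 = 2.5


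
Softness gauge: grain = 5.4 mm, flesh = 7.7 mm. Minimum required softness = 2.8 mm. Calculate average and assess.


Average = (5.4 + 7.7) / 2 = 6.55 mm
Minimum = 2.8 mm
Meets requirement: Yes


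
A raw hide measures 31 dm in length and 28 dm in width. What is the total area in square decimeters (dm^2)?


Area = length x width
Area = 31 x 28 = 868 dm^2


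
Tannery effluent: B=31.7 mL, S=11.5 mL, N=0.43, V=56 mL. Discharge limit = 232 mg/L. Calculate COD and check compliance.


COD = (31.7 - 11.5) x 0.43 x 8000 / 56 = 1240.9 mg/L
Limit: 232 mg/L
Compliant: No


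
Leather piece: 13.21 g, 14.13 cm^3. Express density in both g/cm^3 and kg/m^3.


0.935 g/cm^3
935 kg/m^3

Density = 13.21 / 14.13 = 0.935 g/cm^3
Convert: 0.935 x 1000 = 935 kg/m^3


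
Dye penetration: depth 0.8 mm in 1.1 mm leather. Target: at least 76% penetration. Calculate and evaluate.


Penetration = 72.7%
Meets target: No


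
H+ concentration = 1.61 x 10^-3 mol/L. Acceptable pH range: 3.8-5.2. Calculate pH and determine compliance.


pH = 2.79
Compliant: No


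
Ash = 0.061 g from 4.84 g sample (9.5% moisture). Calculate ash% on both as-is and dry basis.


As-is ash% = 0.061 / 4.84 x 100 = 1.26%
Dry mass = 4.84 x (100 - 9.5) / 100 = 4.3802 g
Dry-basis ash% = 0.061 / 4.3802 x 100 = 1.39%


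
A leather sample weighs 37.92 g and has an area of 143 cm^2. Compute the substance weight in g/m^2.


Substance weight = mass / area x 10000
SW = 37.92 / 143 x 10000
SW = 2651.7 g/m^2


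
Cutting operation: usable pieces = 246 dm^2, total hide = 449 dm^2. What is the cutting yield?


Yield = usable / total x 100
Yield = 246 / 449 x 100 = 54.8%


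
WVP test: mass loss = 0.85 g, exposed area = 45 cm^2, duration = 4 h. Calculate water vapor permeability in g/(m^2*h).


WVP = mass_loss / (area x time) x 10000
WVP = 0.85 / (45 x 4) x 10000
WVP = 0.85 / 180 x 10000 = 47.22 g/(m^2*h)


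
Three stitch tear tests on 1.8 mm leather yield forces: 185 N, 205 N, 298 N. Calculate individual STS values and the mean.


STS1 = 185 / 1.8 = 102.8 N/mm
STS2 = 205 / 1.8 = 113.9 N/mm
STS3 = 298 / 1.8 = 165.6 N/mm
Mean = (102.8 + 113.9 + 165.6) / 3 = 127.4 N/mm


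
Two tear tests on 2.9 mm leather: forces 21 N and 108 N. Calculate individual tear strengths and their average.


Tear 1 = 21 / 2.9 = 7.2 N/mm
Tear 2 = 108 / 2.9 = 37.2 N/mm
Average = (7.2 + 37.2) / 2 = 22.2 N/mm


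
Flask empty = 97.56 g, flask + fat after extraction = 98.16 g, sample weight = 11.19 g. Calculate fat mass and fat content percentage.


Fat mass = 0.60 g
Fat content = 5.4%

Fat mass = 98.16 - 97.56 = 0.60 g
Fat% = 0.60 / 11.19 x 100 = 5.4%


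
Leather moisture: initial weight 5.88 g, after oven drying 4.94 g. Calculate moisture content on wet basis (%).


16.0%

Moisture = 5.88 - 4.94 = 0.94 g
MC = 0.94 / 5.88 x 100 = 16.0%
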